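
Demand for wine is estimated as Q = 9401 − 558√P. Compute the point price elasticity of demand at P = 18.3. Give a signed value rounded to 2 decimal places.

-0.17

dQ/dP = −558/(2√P) = -65.2197. At P = 18.3, Q = 7013.96.
Ed = (dQ/dP)·(P/Q) = (-65.2197) × (18.3/7013.96) = -0.1701…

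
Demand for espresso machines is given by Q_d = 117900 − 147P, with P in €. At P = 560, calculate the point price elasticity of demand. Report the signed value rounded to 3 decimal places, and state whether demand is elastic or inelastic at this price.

-2.314; elastic

dQ_d/dP = −147. At P = 560, Q_d = 117900 − 147(560) = 35580.
Ed = (dQ_d/dP)·(P/Q_d) = −147 × (560/35580) = -2.31365…
|Ed| = 2.314 > 1, so demand is elastic.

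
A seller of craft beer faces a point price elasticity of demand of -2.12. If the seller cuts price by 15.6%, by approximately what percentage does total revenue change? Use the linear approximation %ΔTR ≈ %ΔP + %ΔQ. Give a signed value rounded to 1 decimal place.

+17.5%

%ΔQ ≈ Ed × %ΔP = (-2.12) × (-15.6%) = +33.0720%
%ΔTR ≈ %ΔP + %ΔQ = (-15.6%) + (+33.0720%) = +17.4720%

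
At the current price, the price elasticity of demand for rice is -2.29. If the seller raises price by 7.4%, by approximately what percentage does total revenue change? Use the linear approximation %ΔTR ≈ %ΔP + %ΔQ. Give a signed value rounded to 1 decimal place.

%ΔQ ≈ Ed × %ΔP = (-2.29) × (+7.4%) = -16.9460%
%ΔTR ≈ %ΔP + %ΔQ = (+7.4%) + (-16.9460%) = -9.5460%

-9.5%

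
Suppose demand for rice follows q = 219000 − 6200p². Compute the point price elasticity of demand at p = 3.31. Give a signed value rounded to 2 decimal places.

dq/dp = −2·6200·p = -41044. At p = 3.31, q = 151072.18.
Ed = (dq/dp)·(p/q) = (-41044) × (3.31/151072.18) = -0.8992…

-0.90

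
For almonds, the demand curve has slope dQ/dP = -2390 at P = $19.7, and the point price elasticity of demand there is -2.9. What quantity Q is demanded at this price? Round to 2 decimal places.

Ed = (dQ/dP)·(P/Q) ⇒ Q = (dQ/dP)·P/Ed = (-2390)·19.7/(-2.9) = 16235.5172…

16235.52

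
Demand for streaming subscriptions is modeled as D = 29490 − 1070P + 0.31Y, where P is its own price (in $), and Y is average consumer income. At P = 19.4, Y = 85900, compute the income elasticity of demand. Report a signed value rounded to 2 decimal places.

At the given values, D = 29490 − 1070(19.4) + 0.31(85900) = 35361.
∂D/∂Y = 0.31.
E = (0.31) × (85900/35361) = 0.7530…

0.75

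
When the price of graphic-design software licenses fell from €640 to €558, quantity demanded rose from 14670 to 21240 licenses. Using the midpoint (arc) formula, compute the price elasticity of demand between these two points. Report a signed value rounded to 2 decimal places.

-2.67

%ΔQ = (21240 − 14670) / [(14670 + 21240)/2] = 6570/17955 = 0.365914…
%ΔP = (558 − 640) / [(640 + 558)/2] = -82/599 = -0.136894…
Arc Ed = %ΔQ / %ΔP = (6570/17955) / (-82/599) = -2.6729…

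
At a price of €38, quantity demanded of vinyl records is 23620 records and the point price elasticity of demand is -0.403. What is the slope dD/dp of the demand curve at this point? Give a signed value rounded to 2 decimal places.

-250.50

Ed = (dD/dp)·(p/D) ⇒ dD/dp = Ed·D/p = (-0.403)·23620/38 = -250.4963…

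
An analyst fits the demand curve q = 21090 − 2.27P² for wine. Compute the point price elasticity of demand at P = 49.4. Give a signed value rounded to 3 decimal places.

-0.712

dq/dP = −2·2.27·P = -224.276. At P = 49.4, q = 15550.3828.
Ed = (dq/dP)·(P/q) = (-224.276) × (49.4/15550.3828) = -0.71247…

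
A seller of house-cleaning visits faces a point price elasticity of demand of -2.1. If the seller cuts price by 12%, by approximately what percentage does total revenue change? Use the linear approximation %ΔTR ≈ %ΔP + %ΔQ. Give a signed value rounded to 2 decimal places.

+13.20%

%ΔQ ≈ Ed × %ΔP = (-2.1) × (-12%) = +25.2000%
%ΔTR ≈ %ΔP + %ΔQ = (-12%) + (+25.2000%) = +13.2000%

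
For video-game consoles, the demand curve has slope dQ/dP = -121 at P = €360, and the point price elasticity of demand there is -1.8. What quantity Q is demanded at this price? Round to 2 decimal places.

24200.00

Ed = (dQ/dP)·(P/Q) ⇒ Q = (dQ/dP)·P/Ed = (-121)·360/(-1.8) = 24200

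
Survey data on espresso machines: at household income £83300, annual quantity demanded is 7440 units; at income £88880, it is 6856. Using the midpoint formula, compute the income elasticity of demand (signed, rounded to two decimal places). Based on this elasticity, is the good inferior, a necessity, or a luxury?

%ΔQ = (6856 − 7440)/[( 7440 + 6856)/2] = -584/7148 = -0.081701…
%ΔIncome = (88880 − 83300)/[( 83300 + 88880)/2] = 5580/86090 = 0.064815…
E_income = (-584/7148) / (5580/86090) = -1.2605…
E_income < 0 ⇒ inferior good.

-1.26; inferior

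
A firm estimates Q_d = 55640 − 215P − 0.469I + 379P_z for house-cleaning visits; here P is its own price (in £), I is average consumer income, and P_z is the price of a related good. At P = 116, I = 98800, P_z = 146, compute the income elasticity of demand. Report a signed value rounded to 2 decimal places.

-1.17

At the given values, Q_d = 55640 − 215(116) − 0.469(98800) + 379(146) = 39696.8.
∂Q_d/∂I = -0.469.
E = (-0.469) × (98800/39696.8) = -1.1672…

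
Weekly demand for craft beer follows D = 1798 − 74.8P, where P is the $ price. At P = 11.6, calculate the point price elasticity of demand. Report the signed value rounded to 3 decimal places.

-0.933

dD/dP = −74.8. At P = 11.6, D = 1798 − 74.8(11.6) = 930.32.
Ed = (dD/dP)·(P/D) = −74.8 × (11.6/930.32) = -0.93266…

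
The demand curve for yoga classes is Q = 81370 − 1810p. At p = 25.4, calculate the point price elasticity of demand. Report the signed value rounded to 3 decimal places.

-1.299

dQ/dp = −1810. At p = 25.4, Q = 81370 − 1810(25.4) = 35396.
Ed = (dQ/dp)·(p/Q) = −1810 × (25.4/35396) = -1.29884…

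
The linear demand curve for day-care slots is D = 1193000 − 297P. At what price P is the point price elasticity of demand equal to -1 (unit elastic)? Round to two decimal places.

2008.42

Ed = −297P/(1193000 − 297P). Set this equal to -1:
297P = 1·(1193000 − 297P) ⇒ 297P(1 + 1) = 1·1193000
P = 1·1193000 / (297·2) = 2008.4175…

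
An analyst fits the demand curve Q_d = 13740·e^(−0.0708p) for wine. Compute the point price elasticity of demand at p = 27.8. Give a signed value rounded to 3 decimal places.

-1.968

dQ_d/dp = −0.0708·Q_d = -135.901. At p = 27.8, Q_d = 1919.51.
Ed = (dQ_d/dp)·(p/Q_d) = (-135.901) × (27.8/1919.51) = -1.96824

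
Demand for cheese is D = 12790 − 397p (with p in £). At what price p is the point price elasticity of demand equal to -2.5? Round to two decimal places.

Ed = −397p/(12790 − 397p). Set this equal to -2.5:
397p = 2.5·(12790 − 397p) ⇒ 397p(1 + 2.5) = 2.5·12790
p = 2.5·12790 / (397·3.5) = 23.0118…

23.01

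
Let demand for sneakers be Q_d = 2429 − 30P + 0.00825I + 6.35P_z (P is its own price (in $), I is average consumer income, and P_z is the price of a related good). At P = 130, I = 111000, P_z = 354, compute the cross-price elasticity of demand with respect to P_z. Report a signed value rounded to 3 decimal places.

1.328

At the given values, Q_d = 2429 − 30(130) + 0.00825(111000) + 6.35(354) = 1692.65.
∂Q_d/∂P_z = 6.35.
E = (6.35) × (354/1692.65) = 1.32803…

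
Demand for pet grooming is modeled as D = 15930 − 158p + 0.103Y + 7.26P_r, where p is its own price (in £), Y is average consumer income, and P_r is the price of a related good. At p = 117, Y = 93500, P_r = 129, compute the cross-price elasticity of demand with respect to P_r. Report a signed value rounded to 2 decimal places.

At the given values, D = 15930 − 158(117) + 0.103(93500) + 7.26(129) = 8011.04.
∂D/∂P_r = 7.26.
E = (7.26) × (129/8011.04) = 0.1169…

0.12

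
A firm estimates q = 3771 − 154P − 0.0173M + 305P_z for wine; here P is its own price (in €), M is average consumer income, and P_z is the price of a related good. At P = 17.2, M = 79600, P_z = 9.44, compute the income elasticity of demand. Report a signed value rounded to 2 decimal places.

-0.52

At the given values, q = 3771 − 154(17.2) − 0.0173(79600) + 305(9.44) = 2624.32.
∂q/∂M = -0.0173.
E = (-0.0173) × (79600/2624.32) = -0.5247…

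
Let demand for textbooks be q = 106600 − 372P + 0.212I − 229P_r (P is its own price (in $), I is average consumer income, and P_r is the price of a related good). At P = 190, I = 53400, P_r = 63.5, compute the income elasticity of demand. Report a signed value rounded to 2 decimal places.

0.35

At the given values, q = 106600 − 372(190) + 0.212(53400) − 229(63.5) = 32699.3.
∂q/∂I = 0.212.
E = (0.212) × (53400/32699.3) = 0.3462…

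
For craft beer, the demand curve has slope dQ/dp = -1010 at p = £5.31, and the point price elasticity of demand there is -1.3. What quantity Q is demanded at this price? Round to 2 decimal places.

4125.46

Ed = (dQ/dp)·(p/Q) ⇒ Q = (dQ/dp)·p/Ed = (-1010)·5.31/(-1.3) = 4125.4615…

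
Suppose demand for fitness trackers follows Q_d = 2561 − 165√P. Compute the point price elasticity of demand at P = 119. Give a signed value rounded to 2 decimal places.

-1.18

dQ_d/dP = −165/(2√P) = -7.56276. At P = 119, Q_d = 761.063.
Ed = (dQ_d/dP)·(P/Q_d) = (-7.56276) × (119/761.063) = -1.1825…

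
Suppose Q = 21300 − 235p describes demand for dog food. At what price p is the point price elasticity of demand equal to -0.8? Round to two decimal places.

40.28

Ed = −235p/(21300 − 235p). Set this equal to -0.8:
235p = 0.8·(21300 − 235p) ⇒ 235p(1 + 0.8) = 0.8·21300
p = 0.8·21300 / (235·1.8) = 40.2836…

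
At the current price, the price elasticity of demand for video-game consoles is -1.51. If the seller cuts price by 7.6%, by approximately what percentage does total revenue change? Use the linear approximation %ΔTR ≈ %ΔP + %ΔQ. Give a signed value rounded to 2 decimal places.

%ΔQ ≈ Ed × %ΔP = (-1.51) × (-7.6%) = +11.4760%
%ΔTR ≈ %ΔP + %ΔQ = (-7.6%) + (+11.4760%) = +3.8760%

+3.88%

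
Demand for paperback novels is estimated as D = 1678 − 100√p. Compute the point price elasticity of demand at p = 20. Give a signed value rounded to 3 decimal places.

dD/dp = −100/(2√p) = -11.1803. At p = 20, D = 1230.79.
Ed = (dD/dp)·(p/D) = (-11.1803) × (20/1230.79) = -0.18167…

-0.182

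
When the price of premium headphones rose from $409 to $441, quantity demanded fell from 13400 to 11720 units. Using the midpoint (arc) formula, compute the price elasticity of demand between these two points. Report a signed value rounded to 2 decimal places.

%ΔQ = (11720 − 13400) / [(13400 + 11720)/2] = -1680/12560 = -0.133757…
%ΔP = (441 − 409) / [(409 + 441)/2] = 32/425 = 0.075294…
Arc Ed = %ΔQ / %ΔP = (-1680/12560) / (32/425) = -1.7764…

-1.78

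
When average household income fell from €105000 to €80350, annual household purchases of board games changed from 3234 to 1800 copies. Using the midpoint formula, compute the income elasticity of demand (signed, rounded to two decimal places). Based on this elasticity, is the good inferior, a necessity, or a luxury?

%ΔQ = (1800 − 3234)/[( 3234 + 1800)/2] = -1434/2517 = -0.569725…
%ΔIncome = (80350 − 105000)/[( 105000 + 80350)/2] = -24650/92675 = -0.265983…
E_income = (-1434/2517) / (-24650/92675) = 2.1419…
E_income > 1 ⇒ normal good, luxury.

2.14; luxury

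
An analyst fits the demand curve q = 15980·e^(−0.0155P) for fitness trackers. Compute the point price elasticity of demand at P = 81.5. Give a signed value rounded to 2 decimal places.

-1.26

dq/dP = −0.0155·q = -70.0303. At P = 81.5, q = 4518.08.
Ed = (dq/dP)·(P/q) = (-70.0303) × (81.5/4518.08) = -1.2632…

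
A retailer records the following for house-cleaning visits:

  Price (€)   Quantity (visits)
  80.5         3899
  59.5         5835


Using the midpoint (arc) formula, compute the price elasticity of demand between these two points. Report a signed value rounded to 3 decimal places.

-1.326

%ΔQ = (5835 − 3899) / [(3899 + 5835)/2] = 1936/4867 = 0.397780…
%ΔP = (59.5 − 80.5) / [(80.5 + 59.5)/2] = -21/70 = -0.3
Arc Ed = %ΔQ / %ΔP = (1936/4867) / (-21/70) = -1.32593…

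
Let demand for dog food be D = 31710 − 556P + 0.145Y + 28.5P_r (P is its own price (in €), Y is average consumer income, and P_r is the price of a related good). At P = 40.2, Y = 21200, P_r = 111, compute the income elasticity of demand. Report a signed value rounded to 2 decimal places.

At the given values, D = 31710 − 556(40.2) + 0.145(21200) + 28.5(111) = 15596.3.
∂D/∂Y = 0.145.
E = (0.145) × (21200/15596.3) = 0.1970…

0.20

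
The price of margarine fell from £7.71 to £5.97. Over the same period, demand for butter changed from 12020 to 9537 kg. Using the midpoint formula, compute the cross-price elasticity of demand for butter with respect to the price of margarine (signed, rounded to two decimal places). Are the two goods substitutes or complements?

%ΔQ_{butter} = (9537 − 12020)/avg = -2483/10778.5 = -0.230366…
%ΔP_{margarine} = (5.97 − 7.71)/avg = -1.74/6.84 = -0.254385…
E_cross = (-2483/10778.5) / (-1.74/6.84) = 0.9055…
E_cross > 0 ⇒ the goods are substitutes.

0.91; substitutes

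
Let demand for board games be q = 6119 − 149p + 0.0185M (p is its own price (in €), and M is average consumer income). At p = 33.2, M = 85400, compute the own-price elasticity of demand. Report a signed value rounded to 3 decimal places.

-1.797

At the given values, q = 6119 − 149(33.2) + 0.0185(85400) = 2752.1.
∂q/∂p = −149.
E = (-149) × (33.2/2752.1) = -1.79746…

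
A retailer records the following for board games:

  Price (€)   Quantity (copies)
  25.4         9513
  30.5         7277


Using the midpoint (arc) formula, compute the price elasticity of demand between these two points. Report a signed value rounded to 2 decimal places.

%ΔQ = (7277 − 9513) / [(9513 + 7277)/2] = -2236/8395 = -0.266349…
%ΔP = (30.5 − 25.4) / [(25.4 + 30.5)/2] = 5.1/27.95 = 0.182468…
Arc Ed = %ΔQ / %ΔP = (-2236/8395) / (5.1/27.95) = -1.4596…

-1.46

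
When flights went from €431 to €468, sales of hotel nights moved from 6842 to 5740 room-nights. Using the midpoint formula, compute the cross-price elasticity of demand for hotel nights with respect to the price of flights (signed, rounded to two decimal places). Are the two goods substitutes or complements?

-2.13; complements

%ΔQ_{hotel nights} = (5740 − 6842)/avg = -1102/6291 = -0.175170…
%ΔP_{flights} = (468 − 431)/avg = 37/449.5 = 0.082313…
E_cross = (-1102/6291) / (37/449.5) = -2.1280…
E_cross < 0 ⇒ the goods are complements.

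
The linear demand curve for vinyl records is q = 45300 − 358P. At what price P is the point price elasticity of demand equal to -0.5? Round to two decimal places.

42.18

Ed = −358P/(45300 − 358P). Set this equal to -0.5:
358P = 0.5·(45300 − 358P) ⇒ 358P(1 + 0.5) = 0.5·45300
P = 0.5·45300 / (358·1.5) = 42.1787…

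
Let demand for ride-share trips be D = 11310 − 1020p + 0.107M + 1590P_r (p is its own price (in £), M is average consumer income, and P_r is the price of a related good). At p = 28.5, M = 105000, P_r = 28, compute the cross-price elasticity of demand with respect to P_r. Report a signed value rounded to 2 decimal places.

1.17

At the given values, D = 11310 − 1020(28.5) + 0.107(105000) + 1590(28) = 37995.
∂D/∂P_r = 1590.
E = (1590) × (28/37995) = 1.1717…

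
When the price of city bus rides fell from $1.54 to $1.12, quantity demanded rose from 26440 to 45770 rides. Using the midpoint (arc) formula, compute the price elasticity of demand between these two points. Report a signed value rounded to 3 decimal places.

-1.695

%ΔQ = (45770 − 26440) / [(26440 + 45770)/2] = 19330/36105 = 0.535382…
%ΔP = (1.12 − 1.54) / [(1.54 + 1.12)/2] = -0.42/1.33 = -0.315789…
Arc Ed = %ΔQ / %ΔP = (19330/36105) / (-0.42/1.33) = -1.69537…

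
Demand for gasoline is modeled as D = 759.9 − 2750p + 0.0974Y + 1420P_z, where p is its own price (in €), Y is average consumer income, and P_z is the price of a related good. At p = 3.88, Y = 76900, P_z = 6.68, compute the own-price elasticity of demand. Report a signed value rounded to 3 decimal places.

At the given values, D = 759.9 − 2750(3.88) + 0.0974(76900) + 1420(6.68) = 7065.56.
∂D/∂p = −2750.
E = (-2750) × (3.88/7065.56) = -1.51014…

-1.510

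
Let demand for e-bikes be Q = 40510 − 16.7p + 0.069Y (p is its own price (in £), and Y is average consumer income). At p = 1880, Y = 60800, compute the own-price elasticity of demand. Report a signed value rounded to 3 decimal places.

At the given values, Q = 40510 − 16.7(1880) + 0.069(60800) = 13309.2.
∂Q/∂p = −16.7.
E = (-16.7) × (1880/13309.2) = -2.35896…

-2.359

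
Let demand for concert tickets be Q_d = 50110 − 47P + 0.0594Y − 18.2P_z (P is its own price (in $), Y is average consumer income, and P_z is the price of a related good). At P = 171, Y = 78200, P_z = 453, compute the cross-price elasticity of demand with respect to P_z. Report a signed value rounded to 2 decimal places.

-0.21

At the given values, Q_d = 50110 − 47(171) + 0.0594(78200) − 18.2(453) = 38473.48.
∂Q_d/∂P_z = -18.2.
E = (-18.2) × (453/38473.48) = -0.2142…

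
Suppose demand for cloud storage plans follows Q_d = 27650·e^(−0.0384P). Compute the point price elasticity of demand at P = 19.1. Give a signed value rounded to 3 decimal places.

dQ_d/dP = −0.0384·Q_d = -509.915. At P = 19.1, Q_d = 13279.
Ed = (dQ_d/dP)·(P/Q_d) = (-509.915) × (19.1/13279) = -0.73344

-0.733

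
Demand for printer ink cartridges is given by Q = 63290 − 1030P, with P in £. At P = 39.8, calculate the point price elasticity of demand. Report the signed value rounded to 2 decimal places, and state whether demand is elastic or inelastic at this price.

dQ/dP = −1030. At P = 39.8, Q = 63290 − 1030(39.8) = 22296.
Ed = (dQ/dP)·(P/Q) = −1030 × (39.8/22296) = -1.8386…
|Ed| = 1.84 > 1, so demand is elastic.

-1.84; elastic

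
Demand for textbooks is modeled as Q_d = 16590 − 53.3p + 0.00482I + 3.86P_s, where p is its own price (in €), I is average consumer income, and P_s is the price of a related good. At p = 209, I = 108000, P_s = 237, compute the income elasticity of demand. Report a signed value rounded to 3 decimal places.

0.076

At the given values, Q_d = 16590 − 53.3(209) + 0.00482(108000) + 3.86(237) = 6885.68.
∂Q_d/∂I = 0.00482.
E = (0.00482) × (108000/6885.68) = 0.07560…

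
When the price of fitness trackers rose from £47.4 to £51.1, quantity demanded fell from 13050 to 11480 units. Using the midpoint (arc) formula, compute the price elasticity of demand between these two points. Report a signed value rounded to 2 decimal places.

%ΔQ = (11480 − 13050) / [(13050 + 11480)/2] = -1570/12265 = -0.128006…
%ΔP = (51.1 − 47.4) / [(47.4 + 51.1)/2] = 3.7/49.25 = 0.075126…
Arc Ed = %ΔQ / %ΔP = (-1570/12265) / (3.7/49.25) = -1.7038…

-1.70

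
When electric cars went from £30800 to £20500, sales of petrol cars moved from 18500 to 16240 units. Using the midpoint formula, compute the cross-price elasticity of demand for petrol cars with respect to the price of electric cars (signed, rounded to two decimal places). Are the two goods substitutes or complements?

0.32; substitutes

%ΔQ_{petrol cars} = (16240 − 18500)/avg = -2260/17370 = -0.130109…
%ΔP_{electric cars} = (20500 − 30800)/avg = -10300/25650 = -0.401559…
E_cross = (-2260/17370) / (-10300/25650) = 0.3240…
E_cross > 0 ⇒ the goods are substitutes.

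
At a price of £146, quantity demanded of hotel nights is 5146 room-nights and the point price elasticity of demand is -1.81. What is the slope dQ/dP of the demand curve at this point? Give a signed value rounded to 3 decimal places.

-63.796

Ed = (dQ/dP)·(P/Q) ⇒ dQ/dP = Ed·Q/P = (-1.81)·5146/146 = -63.79630…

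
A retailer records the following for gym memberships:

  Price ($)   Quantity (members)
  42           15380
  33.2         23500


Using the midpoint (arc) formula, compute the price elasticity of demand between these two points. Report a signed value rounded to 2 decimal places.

%ΔQ = (23500 − 15380) / [(15380 + 23500)/2] = 8120/19440 = 0.417695…
%ΔP = (33.2 − 42) / [(42 + 33.2)/2] = -8.8/37.6 = -0.234042…
Arc Ed = %ΔQ / %ΔP = (8120/19440) / (-8.8/37.6) = -1.7846…

-1.78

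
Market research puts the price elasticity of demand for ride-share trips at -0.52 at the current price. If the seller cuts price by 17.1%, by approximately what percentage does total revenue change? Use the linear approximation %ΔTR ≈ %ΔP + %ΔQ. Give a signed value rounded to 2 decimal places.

%ΔQ ≈ Ed × %ΔP = (-0.52) × (-17.1%) = +8.8920%
%ΔTR ≈ %ΔP + %ΔQ = (-17.1%) + (+8.8920%) = -8.2080%

-8.21%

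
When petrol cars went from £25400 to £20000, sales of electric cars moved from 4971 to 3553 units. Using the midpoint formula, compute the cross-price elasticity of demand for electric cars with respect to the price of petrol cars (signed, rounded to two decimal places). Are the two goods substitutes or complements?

%ΔQ_{electric cars} = (3553 − 4971)/avg = -1418/4262 = -0.332707…
%ΔP_{petrol cars} = (20000 − 25400)/avg = -5400/22700 = -0.237885…
E_cross = (-1418/4262) / (-5400/22700) = 1.3986…
E_cross > 0 ⇒ the goods are substitutes.

1.40; substitutes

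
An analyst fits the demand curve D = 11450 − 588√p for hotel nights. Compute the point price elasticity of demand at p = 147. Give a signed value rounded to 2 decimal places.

-0.82

dD/dp = −588/(2√p) = -24.2487. At p = 147, D = 4320.88.
Ed = (dD/dp)·(p/D) = (-24.2487) × (147/4320.88) = -0.8249…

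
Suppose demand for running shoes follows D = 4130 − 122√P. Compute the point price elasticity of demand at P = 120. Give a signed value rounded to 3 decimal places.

-0.239

dD/dP = −122/(2√P) = -5.56851. At P = 120, D = 2793.56.
Ed = (dD/dP)·(P/D) = (-5.56851) × (120/2793.56) = -0.23920…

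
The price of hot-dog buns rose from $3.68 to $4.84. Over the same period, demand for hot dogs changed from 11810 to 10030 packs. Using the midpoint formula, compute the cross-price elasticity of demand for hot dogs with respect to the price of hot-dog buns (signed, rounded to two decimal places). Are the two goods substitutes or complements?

-0.60; complements

%ΔQ_{hot dogs} = (10030 − 11810)/avg = -1780/10920 = -0.163003…
%ΔP_{hot-dog buns} = (4.84 − 3.68)/avg = 1.16/4.26 = 0.272300…
E_cross = (-1780/10920) / (1.16/4.26) = -0.5986…
E_cross < 0 ⇒ the goods are complements.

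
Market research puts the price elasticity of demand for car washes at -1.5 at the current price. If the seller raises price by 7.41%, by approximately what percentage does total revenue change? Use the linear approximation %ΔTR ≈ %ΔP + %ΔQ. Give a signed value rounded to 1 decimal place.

%ΔQ ≈ Ed × %ΔP = (-1.5) × (+7.41%) = -11.1150%
%ΔTR ≈ %ΔP + %ΔQ = (+7.41%) + (-11.1150%) = -3.7050%

-3.7%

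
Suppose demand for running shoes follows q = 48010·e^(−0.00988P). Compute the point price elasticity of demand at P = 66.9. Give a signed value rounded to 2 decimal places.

-0.66

dq/dP = −0.00988·q = -244.924. At P = 66.9, q = 24789.9.
Ed = (dq/dP)·(P/q) = (-244.924) × (66.9/24789.9) = -0.6609…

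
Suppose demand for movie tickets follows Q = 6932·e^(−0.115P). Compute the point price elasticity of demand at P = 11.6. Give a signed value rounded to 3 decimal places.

dQ/dP = −0.115·Q = -209.994. At P = 11.6, Q = 1826.04.
Ed = (dQ/dP)·(P/Q) = (-209.994) × (11.6/1826.04) = -1.334

-1.334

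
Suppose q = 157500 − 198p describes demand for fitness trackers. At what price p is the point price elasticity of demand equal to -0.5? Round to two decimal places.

265.15

Ed = −198p/(157500 − 198p). Set this equal to -0.5:
198p = 0.5·(157500 − 198p) ⇒ 198p(1 + 0.5) = 0.5·157500
p = 0.5·157500 / (198·1.5) = 265.1515…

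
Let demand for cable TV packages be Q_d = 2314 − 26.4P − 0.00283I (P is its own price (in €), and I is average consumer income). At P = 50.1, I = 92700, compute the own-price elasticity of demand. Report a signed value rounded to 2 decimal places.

At the given values, Q_d = 2314 − 26.4(50.1) − 0.00283(92700) = 729.019.
∂Q_d/∂P = −26.4.
E = (-26.4) × (50.1/729.019) = -1.8142…

-1.81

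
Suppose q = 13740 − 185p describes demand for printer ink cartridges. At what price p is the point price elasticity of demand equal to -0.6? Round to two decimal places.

Ed = −185p/(13740 − 185p). Set this equal to -0.6:
185p = 0.6·(13740 − 185p) ⇒ 185p(1 + 0.6) = 0.6·13740
p = 0.6·13740 / (185·1.6) = 27.8513…

27.85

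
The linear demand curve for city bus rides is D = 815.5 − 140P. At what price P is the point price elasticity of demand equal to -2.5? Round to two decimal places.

4.16

Ed = −140P/(815.5 − 140P). Set this equal to -2.5:
140P = 2.5·(815.5 − 140P) ⇒ 140P(1 + 2.5) = 2.5·815.5
P = 2.5·815.5 / (140·3.5) = 4.1607…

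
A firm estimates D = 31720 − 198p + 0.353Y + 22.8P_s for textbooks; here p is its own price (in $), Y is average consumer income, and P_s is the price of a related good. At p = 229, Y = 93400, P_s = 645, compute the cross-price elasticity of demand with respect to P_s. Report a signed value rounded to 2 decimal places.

0.43

At the given values, D = 31720 − 198(229) + 0.353(93400) + 22.8(645) = 34054.2.
∂D/∂P_s = 22.8.
E = (22.8) × (645/34054.2) = 0.4318…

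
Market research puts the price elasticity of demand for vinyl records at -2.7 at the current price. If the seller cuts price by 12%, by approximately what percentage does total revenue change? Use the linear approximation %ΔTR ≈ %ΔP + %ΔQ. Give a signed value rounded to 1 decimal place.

%ΔQ ≈ Ed × %ΔP = (-2.7) × (-12%) = +32.4000%
%ΔTR ≈ %ΔP + %ΔQ = (-12%) + (+32.4000%) = +20.4000%

+20.4%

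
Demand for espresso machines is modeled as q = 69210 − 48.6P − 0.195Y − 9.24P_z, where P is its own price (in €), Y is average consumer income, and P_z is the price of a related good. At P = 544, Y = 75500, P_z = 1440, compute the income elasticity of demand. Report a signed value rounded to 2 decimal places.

-1.00

At the given values, q = 69210 − 48.6(544) − 0.195(75500) − 9.24(1440) = 14743.5.
∂q/∂Y = -0.195.
E = (-0.195) × (75500/14743.5) = -0.9985…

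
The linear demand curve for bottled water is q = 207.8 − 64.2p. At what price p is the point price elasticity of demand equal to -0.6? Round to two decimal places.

Ed = −64.2p/(207.8 − 64.2p). Set this equal to -0.6:
64.2p = 0.6·(207.8 − 64.2p) ⇒ 64.2p(1 + 0.6) = 0.6·207.8
p = 0.6·207.8 / (64.2·1.6) = 1.2137…

1.21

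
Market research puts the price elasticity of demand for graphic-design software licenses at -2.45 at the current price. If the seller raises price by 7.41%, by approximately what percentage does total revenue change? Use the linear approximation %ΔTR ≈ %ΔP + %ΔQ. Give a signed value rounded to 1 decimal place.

%ΔQ ≈ Ed × %ΔP = (-2.45) × (+7.41%) = -18.1545%
%ΔTR ≈ %ΔP + %ΔQ = (+7.41%) + (-18.1545%) = -10.7445%

-10.7%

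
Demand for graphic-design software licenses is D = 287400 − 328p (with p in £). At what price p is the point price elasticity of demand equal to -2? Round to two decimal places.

584.15

Ed = −328p/(287400 − 328p). Set this equal to -2:
328p = 2·(287400 − 328p) ⇒ 328p(1 + 2) = 2·287400
p = 2·287400 / (328·3) = 584.1463…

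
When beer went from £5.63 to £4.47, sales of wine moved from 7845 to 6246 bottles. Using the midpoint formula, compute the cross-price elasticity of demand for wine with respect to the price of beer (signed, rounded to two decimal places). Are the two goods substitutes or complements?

0.99; substitutes

%ΔQ_{wine} = (6246 − 7845)/avg = -1599/7045.5 = -0.226953…
%ΔP_{beer} = (4.47 − 5.63)/avg = -1.16/5.05 = -0.229702…
E_cross = (-1599/7045.5) / (-1.16/5.05) = 0.9880…
E_cross > 0 ⇒ the goods are substitutes.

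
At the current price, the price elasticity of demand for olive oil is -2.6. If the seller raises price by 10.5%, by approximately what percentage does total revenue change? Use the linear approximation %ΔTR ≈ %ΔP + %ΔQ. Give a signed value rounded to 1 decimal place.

-16.8%

%ΔQ ≈ Ed × %ΔP = (-2.6) × (+10.5%) = -27.3000%
%ΔTR ≈ %ΔP + %ΔQ = (+10.5%) + (-27.3000%) = -16.8000%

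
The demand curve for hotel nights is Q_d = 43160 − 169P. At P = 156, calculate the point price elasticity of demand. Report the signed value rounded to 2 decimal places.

dQ_d/dP = −169. At P = 156, Q_d = 43160 − 169(156) = 16796.
Ed = (dQ_d/dP)·(P/Q_d) = −169 × (156/16796) = -1.5696…

-1.57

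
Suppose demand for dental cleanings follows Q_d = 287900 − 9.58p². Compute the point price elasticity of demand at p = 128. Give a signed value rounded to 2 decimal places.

-2.40

dQ_d/dp = −2·9.58·p = -2452.48. At p = 128, Q_d = 130941.28.
Ed = (dQ_d/dp)·(p/Q_d) = (-2452.48) × (128/130941.28) = -2.3973…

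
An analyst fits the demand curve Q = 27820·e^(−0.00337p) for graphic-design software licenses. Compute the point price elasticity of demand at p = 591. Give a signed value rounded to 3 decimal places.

-1.992

dQ/dp = −0.00337·Q = -12.7943. At p = 591, Q = 3796.52.
Ed = (dQ/dp)·(p/Q) = (-12.7943) × (591/3796.52) = -1.99167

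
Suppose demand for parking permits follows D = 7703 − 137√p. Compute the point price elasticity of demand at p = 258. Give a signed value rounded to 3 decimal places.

-0.200

dD/dp = −137/(2√p) = -4.26462. At p = 258, D = 5502.45.
Ed = (dD/dp)·(p/D) = (-4.26462) × (258/5502.45) = -0.19996…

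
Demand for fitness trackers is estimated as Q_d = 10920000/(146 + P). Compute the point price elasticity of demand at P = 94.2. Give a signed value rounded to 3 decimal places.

dQ_d/dP = −10920000/(146 + P)² = -189.268. At P = 94.2, Q_d = 45462.1.
Ed = (dQ_d/dP)·(P/Q_d) = (-189.268) × (94.2/45462.1) = -0.39217…

-0.392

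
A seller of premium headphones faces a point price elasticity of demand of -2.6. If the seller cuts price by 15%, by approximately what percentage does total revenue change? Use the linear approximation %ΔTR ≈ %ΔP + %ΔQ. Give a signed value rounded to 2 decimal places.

+24.00%

%ΔQ ≈ Ed × %ΔP = (-2.6) × (-15%) = +39.0000%
%ΔTR ≈ %ΔP + %ΔQ = (-15%) + (+39.0000%) = +24.0000%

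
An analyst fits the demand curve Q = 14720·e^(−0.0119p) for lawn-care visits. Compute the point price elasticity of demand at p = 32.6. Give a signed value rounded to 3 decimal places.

-0.388

dQ/dp = −0.0119·Q = -118.843. At p = 32.6, Q = 9986.83.
Ed = (dQ/dp)·(p/Q) = (-118.843) × (32.6/9986.83) = -0.38794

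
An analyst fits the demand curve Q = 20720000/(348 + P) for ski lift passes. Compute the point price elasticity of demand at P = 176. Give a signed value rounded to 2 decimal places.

-0.34

dQ/dP = −20720000/(348 + P)² = -75.4618. At P = 176, Q = 39542.
Ed = (dQ/dP)·(P/Q) = (-75.4618) × (176/39542) = -0.3358…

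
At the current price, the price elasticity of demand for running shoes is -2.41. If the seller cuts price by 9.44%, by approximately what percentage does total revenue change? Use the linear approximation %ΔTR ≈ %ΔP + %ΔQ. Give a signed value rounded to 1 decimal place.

+13.3%

%ΔQ ≈ Ed × %ΔP = (-2.41) × (-9.44%) = +22.7504%
%ΔTR ≈ %ΔP + %ΔQ = (-9.44%) + (+22.7504%) = +13.3104%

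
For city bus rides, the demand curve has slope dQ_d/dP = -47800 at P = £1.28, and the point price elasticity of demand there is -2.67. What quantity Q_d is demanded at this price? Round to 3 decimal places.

22915.356

Ed = (dQ_d/dP)·(P/Q_d) ⇒ Q_d = (dQ_d/dP)·P/Ed = (-47800)·1.28/(-2.67) = 22915.35580…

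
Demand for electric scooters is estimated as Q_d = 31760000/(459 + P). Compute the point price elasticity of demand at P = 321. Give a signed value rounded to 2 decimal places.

-0.41

dQ_d/dP = −31760000/(459 + P)² = -52.2025. At P = 321, Q_d = 40717.9.
Ed = (dQ_d/dP)·(P/Q_d) = (-52.2025) × (321/40717.9) = -0.4115…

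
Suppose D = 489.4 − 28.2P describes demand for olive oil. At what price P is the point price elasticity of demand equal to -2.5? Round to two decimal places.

Ed = −28.2P/(489.4 − 28.2P). Set this equal to -2.5:
28.2P = 2.5·(489.4 − 28.2P) ⇒ 28.2P(1 + 2.5) = 2.5·489.4
P = 2.5·489.4 / (28.2·3.5) = 12.3961…

12.40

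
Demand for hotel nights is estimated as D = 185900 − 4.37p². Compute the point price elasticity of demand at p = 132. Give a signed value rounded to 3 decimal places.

-1.387

dD/dp = −2·4.37·p = -1153.68. At p = 132, D = 109757.12.
Ed = (dD/dp)·(p/D) = (-1153.68) × (132/109757.12) = -1.38747…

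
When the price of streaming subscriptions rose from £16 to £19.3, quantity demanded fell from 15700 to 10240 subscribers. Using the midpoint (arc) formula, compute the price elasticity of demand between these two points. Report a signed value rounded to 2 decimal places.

%ΔQ = (10240 − 15700) / [(15700 + 10240)/2] = -5460/12970 = -0.420971…
%ΔP = (19.3 − 16) / [(16 + 19.3)/2] = 3.3/17.65 = 0.186968…
Arc Ed = %ΔQ / %ΔP = (-5460/12970) / (3.3/17.65) = -2.2515…

-2.25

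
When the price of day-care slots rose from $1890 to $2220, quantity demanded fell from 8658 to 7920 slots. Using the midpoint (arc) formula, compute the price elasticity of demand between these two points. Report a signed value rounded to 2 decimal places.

%ΔQ = (7920 − 8658) / [(8658 + 7920)/2] = -738/8289 = -0.089033…
%ΔP = (2220 − 1890) / [(1890 + 2220)/2] = 330/2055 = 0.160583…
Arc Ed = %ΔQ / %ΔP = (-738/8289) / (330/2055) = -0.5544…

-0.55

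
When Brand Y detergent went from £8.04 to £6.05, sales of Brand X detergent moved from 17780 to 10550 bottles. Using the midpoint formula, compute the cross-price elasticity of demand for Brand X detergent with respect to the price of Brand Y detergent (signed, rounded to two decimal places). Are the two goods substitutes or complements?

1.81; substitutes

%ΔQ_{Brand X detergent} = (10550 − 17780)/avg = -7230/14165 = -0.510412…
%ΔP_{Brand Y detergent} = (6.05 − 8.04)/avg = -1.99/7.045 = -0.282469…
E_cross = (-7230/14165) / (-1.99/7.045) = 1.8069…
E_cross > 0 ⇒ the goods are substitutes.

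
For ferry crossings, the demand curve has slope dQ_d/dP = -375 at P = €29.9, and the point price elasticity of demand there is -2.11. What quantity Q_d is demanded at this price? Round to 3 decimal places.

5313.981

Ed = (dQ_d/dP)·(P/Q_d) ⇒ Q_d = (dQ_d/dP)·P/Ed = (-375)·29.9/(-2.11) = 5313.98104…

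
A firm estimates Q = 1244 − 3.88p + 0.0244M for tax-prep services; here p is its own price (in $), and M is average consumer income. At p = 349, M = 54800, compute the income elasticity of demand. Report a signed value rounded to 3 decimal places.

At the given values, Q = 1244 − 3.88(349) + 0.0244(54800) = 1227.
∂Q/∂M = 0.0244.
E = (0.0244) × (54800/1227) = 1.08974…

1.090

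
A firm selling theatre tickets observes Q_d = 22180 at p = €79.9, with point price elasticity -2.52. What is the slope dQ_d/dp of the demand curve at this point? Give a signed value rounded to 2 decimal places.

Ed = (dQ_d/dp)·(p/Q_d) ⇒ dQ_d/dp = Ed·Q_d/p = (-2.52)·22180/79.9 = -699.5444…

-699.54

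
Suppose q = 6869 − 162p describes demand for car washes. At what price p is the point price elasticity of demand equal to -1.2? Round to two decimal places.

23.13

Ed = −162p/(6869 − 162p). Set this equal to -1.2:
162p = 1.2·(6869 − 162p) ⇒ 162p(1 + 1.2) = 1.2·6869
p = 1.2·6869 / (162·2.2) = 23.1279…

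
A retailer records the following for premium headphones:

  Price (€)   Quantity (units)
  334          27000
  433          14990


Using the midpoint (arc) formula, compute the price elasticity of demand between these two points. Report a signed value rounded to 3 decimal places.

-2.216

%ΔQ = (14990 − 27000) / [(27000 + 14990)/2] = -12010/20995 = -0.572040…
%ΔP = (433 − 334) / [(334 + 433)/2] = 99/383.5 = 0.258148…
Arc Ed = %ΔQ / %ΔP = (-12010/20995) / (99/383.5) = -2.21593…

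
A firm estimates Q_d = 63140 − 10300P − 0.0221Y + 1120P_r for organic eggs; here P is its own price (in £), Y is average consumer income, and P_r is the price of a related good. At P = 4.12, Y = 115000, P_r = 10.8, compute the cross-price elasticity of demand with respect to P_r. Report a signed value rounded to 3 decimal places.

At the given values, Q_d = 63140 − 10300(4.12) − 0.0221(115000) + 1120(10.8) = 30258.5.
∂Q_d/∂P_r = 1120.
E = (1120) × (10.8/30258.5) = 0.39975…

0.400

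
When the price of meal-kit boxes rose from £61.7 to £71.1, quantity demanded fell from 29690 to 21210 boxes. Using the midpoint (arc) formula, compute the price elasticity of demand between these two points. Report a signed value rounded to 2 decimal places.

%ΔQ = (21210 − 29690) / [(29690 + 21210)/2] = -8480/25450 = -0.333202…
%ΔP = (71.1 − 61.7) / [(61.7 + 71.1)/2] = 9.4/66.4 = 0.141566…
Arc Ed = %ΔQ / %ΔP = (-8480/25450) / (9.4/66.4) = -2.3536…

-2.35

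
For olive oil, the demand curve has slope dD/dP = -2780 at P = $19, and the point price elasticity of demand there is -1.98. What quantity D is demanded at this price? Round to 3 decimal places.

26676.768

Ed = (dD/dP)·(P/D) ⇒ D = (dD/dP)·P/Ed = (-2780)·19/(-1.98) = 26676.76767…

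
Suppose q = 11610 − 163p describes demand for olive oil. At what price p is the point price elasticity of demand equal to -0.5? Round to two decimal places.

Ed = −163p/(11610 − 163p). Set this equal to -0.5:
163p = 0.5·(11610 − 163p) ⇒ 163p(1 + 0.5) = 0.5·11610
p = 0.5·11610 / (163·1.5) = 23.7423…

23.74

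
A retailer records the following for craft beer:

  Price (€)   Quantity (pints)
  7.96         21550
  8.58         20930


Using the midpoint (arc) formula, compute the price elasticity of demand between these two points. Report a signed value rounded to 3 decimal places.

%ΔQ = (20930 − 21550) / [(21550 + 20930)/2] = -620/21240 = -0.029190…
%ΔP = (8.58 − 7.96) / [(7.96 + 8.58)/2] = 0.62/8.27 = 0.074969…
Arc Ed = %ΔQ / %ΔP = (-620/21240) / (0.62/8.27) = -0.38935…

-0.389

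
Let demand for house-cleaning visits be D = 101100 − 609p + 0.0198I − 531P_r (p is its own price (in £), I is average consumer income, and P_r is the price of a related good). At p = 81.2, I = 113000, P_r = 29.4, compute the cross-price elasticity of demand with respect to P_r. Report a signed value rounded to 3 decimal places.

-0.408

At the given values, D = 101100 − 609(81.2) + 0.0198(113000) − 531(29.4) = 38275.2.
∂D/∂P_r = -531.
E = (-531) × (29.4/38275.2) = -0.40787…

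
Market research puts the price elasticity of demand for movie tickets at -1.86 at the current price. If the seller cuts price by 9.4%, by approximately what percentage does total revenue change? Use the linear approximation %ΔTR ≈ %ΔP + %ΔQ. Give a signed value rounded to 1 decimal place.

%ΔQ ≈ Ed × %ΔP = (-1.86) × (-9.4%) = +17.4840%
%ΔTR ≈ %ΔP + %ΔQ = (-9.4%) + (+17.4840%) = +8.0840%

+8.1%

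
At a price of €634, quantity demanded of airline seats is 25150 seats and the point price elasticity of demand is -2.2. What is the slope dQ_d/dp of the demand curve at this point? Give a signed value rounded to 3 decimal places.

Ed = (dQ_d/dp)·(p/Q_d) ⇒ dQ_d/dp = Ed·Q_d/p = (-2.2)·25150/634 = -87.27129…

-87.271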